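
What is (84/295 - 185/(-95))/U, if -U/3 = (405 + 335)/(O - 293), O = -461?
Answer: 4716647/6221550 ≈ 0.75811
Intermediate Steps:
U = 1110/377 (U = -3*(405 + 335)/(-461 - 293) = -2220/(-754) = -2220*(-1)/754 = -3*(-370/377) = 1110/377 ≈ 2.9443)
(84/295 - 185/(-95))/U = (84/295 - 185/(-95))/(1110/377) = (84*(1/295) - 185*(-1/95))*(377/1110) = (84/295 + 37/19)*(377/1110) = (12511/5605)*(377/1110) = 4716647/6221550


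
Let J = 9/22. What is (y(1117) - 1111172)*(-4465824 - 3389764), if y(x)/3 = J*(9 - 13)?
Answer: 96018427922248/11 ≈ 8.7290e+12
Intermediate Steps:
J = 9/22 (J = 9*(1/22) = 9/22 ≈ 0.40909)
y(x) = -54/11 (y(x) = 3*(9*(9 - 13)/22) = 3*((9/22)*(-4)) = 3*(-18/11) = -54/11)
(y(1117) - 1111172)*(-4465824 - 3389764) = (-54/11 - 1111172)*(-4465824 - 3389764) = -12222946/11*(-7855588) = 96018427922248/11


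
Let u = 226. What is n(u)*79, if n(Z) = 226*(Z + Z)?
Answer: 8070008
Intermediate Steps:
n(Z) = 452*Z (n(Z) = 226*(2*Z) = 452*Z)
n(u)*79 = (452*226)*79 = 102152*79 = 8070008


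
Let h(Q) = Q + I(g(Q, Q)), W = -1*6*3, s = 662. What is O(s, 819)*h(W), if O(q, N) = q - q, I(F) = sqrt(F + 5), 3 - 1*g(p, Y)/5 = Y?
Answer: 0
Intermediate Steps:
g(p, Y) = 15 - 5*Y
I(F) = sqrt(5 + F)
O(q, N) = 0
W = -18 (W = -6*3 = -18)
h(Q) = Q + sqrt(20 - 5*Q) (h(Q) = Q + sqrt(5 + (15 - 5*Q)) = Q + sqrt(20 - 5*Q))
O(s, 819)*h(W) = 0*(-18 + sqrt(20 - 5*(-18))) = 0*(-18 + sqrt(20 + 90)) = 0*(-18 + sqrt(110)) = 0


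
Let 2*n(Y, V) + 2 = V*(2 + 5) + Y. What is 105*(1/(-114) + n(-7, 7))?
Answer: 79765/38 ≈ 2099.1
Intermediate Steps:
n(Y, V) = -1 + Y/2 + 7*V/2 (n(Y, V) = -1 + (V*(2 + 5) + Y)/2 = -1 + (V*7 + Y)/2 = -1 + (7*V + Y)/2 = -1 + (Y + 7*V)/2 = -1 + (Y/2 + 7*V/2) = -1 + Y/2 + 7*V/2)
105*(1/(-114) + n(-7, 7)) = 105*(1/(-114) + (-1 + (½)*(-7) + (7/2)*7)) = 105*(-1/114 + (-1 - 7/2 + 49/2)) = 105*(-1/114 + 20) = 105*(2279/114) = 79765/38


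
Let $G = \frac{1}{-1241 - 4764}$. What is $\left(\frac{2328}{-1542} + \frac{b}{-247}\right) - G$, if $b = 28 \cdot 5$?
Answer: $- \frac{791491601}{381191395} \approx -2.0764$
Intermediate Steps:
$b = 140$
$G = - \frac{1}{6005}$ ($G = \frac{1}{-6005} = - \frac{1}{6005} \approx -0.00016653$)
$\left(\frac{2328}{-1542} + \frac{b}{-247}\right) - G = \left(\frac{2328}{-1542} + \frac{140}{-247}\right) - - \frac{1}{6005} = \left(2328 \left(- \frac{1}{1542}\right) + 140 \left(- \frac{1}{247}\right)\right) + \frac{1}{6005} = \left(- \frac{388}{257} - \frac{140}{247}\right) + \frac{1}{6005} = - \frac{131816}{63479} + \frac{1}{6005} = - \frac{791491601}{381191395}$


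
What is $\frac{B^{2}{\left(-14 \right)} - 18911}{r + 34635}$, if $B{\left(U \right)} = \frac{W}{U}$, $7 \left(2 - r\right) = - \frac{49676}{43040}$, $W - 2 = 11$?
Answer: $- \frac{9970181030}{18262098813} \approx -0.54595$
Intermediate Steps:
$W = 13$ ($W = 2 + 11 = 13$)
$r = \frac{163059}{75320}$ ($r = 2 - \frac{\left(-49676\right) \frac{1}{43040}}{7} = 2 - - \frac{12419}{75320} = 2 + \frac{12419}{75320} = \frac{163059}{75320} \approx 2.1649$)
$B{\left(U \right)} = \frac{13}{U}$
$\frac{B^{2}{\left(-14 \right)} - 18911}{r + 34635} = \frac{\left(\frac{13}{-14}\right)^{2} - 18911}{\frac{163059}{75320} + 34635} = \frac{\left(13 \left(- \frac{1}{14}\right)\right)^{2} - 18911}{\frac{2608871259}{75320}} = \left(\left(- \frac{13}{14}\right)^{2} - 18911\right) \frac{75320}{2608871259} = \left(\frac{169}{196} - 18911\right) \frac{75320}{2608871259} = \left(- \frac{3706387}{196}\right) \frac{75320}{2608871259} = - \frac{9970181030}{18262098813}$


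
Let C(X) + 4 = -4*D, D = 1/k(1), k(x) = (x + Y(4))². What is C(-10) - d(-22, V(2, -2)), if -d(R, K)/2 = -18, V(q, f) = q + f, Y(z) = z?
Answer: -1004/25 ≈ -40.160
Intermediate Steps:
V(q, f) = f + q
k(x) = (4 + x)² (k(x) = (x + 4)² = (4 + x)²)
d(R, K) = 36 (d(R, K) = -2*(-18) = 36)
D = 1/25 (D = 1/((4 + 1)²) = 1/(5²) = 1/25 ≈ 0.040000)
C(X) = -104/25 (C(X) = -4 - 4*1/25 = -4 - 4/25 = -104/25)
C(-10) - d(-22, V(2, -2)) = -104/25 - 1*36 = -104/25 - 36 = -1004/25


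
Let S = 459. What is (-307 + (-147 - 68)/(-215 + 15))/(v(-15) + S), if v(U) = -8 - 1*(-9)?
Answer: -12237/18400 ≈ -0.66505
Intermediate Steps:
v(U) = 1 (v(U) = -8 + 9 = 1)
(-307 + (-147 - 68)/(-215 + 15))/(v(-15) + S) = (-307 + (-147 - 68)/(-215 + 15))/(1 + 459) = (-307 - 215/(-200))/460 = (-307 - 215*(-1/200))*(1/460) = (-307 + 43/40)*(1/460) = -12237/40*1/460 = -12237/18400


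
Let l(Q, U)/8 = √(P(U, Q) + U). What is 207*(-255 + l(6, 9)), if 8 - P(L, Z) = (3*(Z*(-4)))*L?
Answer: -52785 + 1656*√665 ≈ -10081.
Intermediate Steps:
P(L, Z) = 8 + 12*L*Z (P(L, Z) = 8 - 3*(Z*(-4))*L = 8 - 3*(-4*Z)*L = 8 - (-12*Z)*L = 8 - (-12)*L*Z = 8 + 12*L*Z)
l(Q, U) = 8*√(8 + U + 12*Q*U) (l(Q, U) = 8*√((8 + 12*U*Q) + U) = 8*√((8 + 12*Q*U) + U) = 8*√(8 + U + 12*Q*U))
207*(-255 + l(6, 9)) = 207*(-255 + 8*√(8 + 9 + 12*6*9)) = 207*(-255 + 8*√(8 + 9 + 648)) = 207*(-255 + 8*√665) = -52785 + 1656*√665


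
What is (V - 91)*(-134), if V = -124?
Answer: 28810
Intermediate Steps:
(V - 91)*(-134) = (-124 - 91)*(-134) = -215*(-134) = 28810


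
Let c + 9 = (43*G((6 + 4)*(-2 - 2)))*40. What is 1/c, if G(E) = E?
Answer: -1/68809 ≈ -1.4533e-5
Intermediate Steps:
c = -68809 (c = -9 + (43*((6 + 4)*(-2 - 2)))*40 = -9 + (43*(10*(-4)))*40 = -9 + (43*(-40))*40 = -9 - 1720*40 = -9 - 68800 = -68809)
1/c = 1/(-68809) = -1/68809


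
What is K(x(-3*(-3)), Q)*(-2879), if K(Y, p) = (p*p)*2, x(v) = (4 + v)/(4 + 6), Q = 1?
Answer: -5758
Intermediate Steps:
x(v) = 2/5 + v/10 (x(v) = (4 + v)/10 = (4 + v)*(1/10) = 2/5 + v/10)
K(Y, p) = 2*p**2 (K(Y, p) = p**2*2 = 2*p**2)
K(x(-3*(-3)), Q)*(-2879) = (2*1**2)*(-2879) = (2*1)*(-2879) = 2*(-2879) = -5758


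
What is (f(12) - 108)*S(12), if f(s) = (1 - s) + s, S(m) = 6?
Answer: -642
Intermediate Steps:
f(s) = 1
(f(12) - 108)*S(12) = (1 - 108)*6 = -107*6 = -642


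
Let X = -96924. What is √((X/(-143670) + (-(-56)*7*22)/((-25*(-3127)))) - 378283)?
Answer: I*√2120808076674188274097/74876015 ≈ 615.05*I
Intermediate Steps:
√((X/(-143670) + (-(-56)*7*22)/((-25*(-3127)))) - 378283) = √((-96924/(-143670) + (-(-56)*7*22)/((-25*(-3127)))) - 378283) = √((-96924*(-1/143670) + (-28*(-14)*22)/78175) - 378283) = √((16154/23945 + (392*22)*(1/78175)) - 378283) = √((16154/23945 + 8624*(1/78175)) - 378283) = √((16154/23945 + 8624/78175) - 378283) = √(293868126/374380075 - 378283) = √(-141621324043099/374380075) = I*√2120808076674188274097/74876015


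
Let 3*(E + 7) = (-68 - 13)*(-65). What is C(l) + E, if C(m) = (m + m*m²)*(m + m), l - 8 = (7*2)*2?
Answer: 3363572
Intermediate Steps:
l = 36 (l = 8 + (7*2)*2 = 8 + 14*2 = 8 + 28 = 36)
C(m) = 2*m*(m + m³) (C(m) = (m + m³)*(2*m) = 2*m*(m + m³))
E = 1748 (E = -7 + ((-68 - 13)*(-65))/3 = -7 + (-81*(-65))/3 = -7 + (⅓)*5265 = -7 + 1755 = 1748)
C(l) + E = 2*36²*(1 + 36²) + 1748 = 2*1296*(1 + 1296) + 1748 = 2*1296*1297 + 1748 = 3361824 + 1748 = 3363572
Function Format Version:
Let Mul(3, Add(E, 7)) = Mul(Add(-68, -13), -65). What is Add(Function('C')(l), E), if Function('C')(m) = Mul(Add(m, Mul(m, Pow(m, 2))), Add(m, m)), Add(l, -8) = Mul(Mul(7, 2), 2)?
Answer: 3363572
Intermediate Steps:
l = 36 (l = Add(8, Mul(Mul(7, 2), 2)) = Add(8, Mul(14, 2)) = Add(8, 28) = 36)
Function('C')(m) = Mul(2, m, Add(m, Pow(m, 3))) (Function('C')(m) = Mul(Add(m, Pow(m, 3)), Mul(2, m)) = Mul(2, m, Add(m, Pow(m, 3))))
E = 1748 (E = Add(-7, Mul(Rational(1, 3), Mul(Add(-68, -13), -65))) = Add(-7, Mul(Rational(1, 3), Mul(-81, -65))) = Add(-7, Mul(Rational(1, 3), 5265)) = Add(-7, 1755) = 1748)
Add(Function('C')(l), E) = Add(Mul(2, Pow(36, 2), Add(1, Pow(36, 2))), 1748) = Add(Mul(2, 1296, Add(1, 1296)), 1748) = Add(Mul(2, 1296, 1297), 1748) = Add(3361824, 1748) = 3363572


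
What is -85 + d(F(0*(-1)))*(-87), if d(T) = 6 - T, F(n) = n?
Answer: -607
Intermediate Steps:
-85 + d(F(0*(-1)))*(-87) = -85 + (6 - 0*(-1))*(-87) = -85 + (6 - 1*0)*(-87) = -85 + (6 + 0)*(-87) = -85 + 6*(-87) = -85 - 522 = -607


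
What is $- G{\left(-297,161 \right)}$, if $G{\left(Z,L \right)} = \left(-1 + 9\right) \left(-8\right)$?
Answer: $64$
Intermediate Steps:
$G{\left(Z,L \right)} = -64$ ($G{\left(Z,L \right)} = 8 \left(-8\right) = -64$)
$- G{\left(-297,161 \right)} = \left(-1\right) \left(-64\right) = 64$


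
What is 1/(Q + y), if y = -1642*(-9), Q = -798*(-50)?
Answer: 1/54678 ≈ 1.8289e-5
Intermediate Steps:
Q = 39900
y = 14778
1/(Q + y) = 1/(39900 + 14778) = 1/54678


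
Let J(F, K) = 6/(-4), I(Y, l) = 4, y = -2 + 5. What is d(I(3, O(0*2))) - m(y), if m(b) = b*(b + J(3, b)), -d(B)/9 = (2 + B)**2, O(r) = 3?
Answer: -657/2 ≈ -328.50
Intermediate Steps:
y = 3
d(B) = -9*(2 + B)**2
J(F, K) = -3/2 (J(F, K) = 6*(-1/4) = -3/2)
m(b) = b*(-3/2 + b) (m(b) = b*(b - 3/2) = b*(-3/2 + b))
d(I(3, O(0*2))) - m(y) = -9*(2 + 4)**2 - 3*(-3 + 2*3)/2 = -9*6**2 - 3*(-3 + 6)/2 = -9*36 - 3*3/2 = -324 - 1*9/2 = -324 - 9/2 = -657/2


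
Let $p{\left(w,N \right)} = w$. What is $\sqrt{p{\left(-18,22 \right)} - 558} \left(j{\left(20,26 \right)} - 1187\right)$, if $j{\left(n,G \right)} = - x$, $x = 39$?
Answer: $- 29424 i \approx - 29424.0 i$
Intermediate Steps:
$j{\left(n,G \right)} = -39$ ($j{\left(n,G \right)} = \left(-1\right) 39 = -39$)
$\sqrt{p{\left(-18,22 \right)} - 558} \left(j{\left(20,26 \right)} - 1187\right) = \sqrt{-18 - 558} \left(-39 - 1187\right) = \sqrt{-576} \left(-1226\right) = 24 i \left(-1226\right) = - 29424 i$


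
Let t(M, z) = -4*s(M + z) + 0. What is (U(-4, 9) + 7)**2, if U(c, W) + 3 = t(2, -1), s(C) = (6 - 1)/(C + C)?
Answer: 36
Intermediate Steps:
s(C) = 5/(2*C) (s(C) = 5/((2*C)) = 5*(1/(2*C)) = 5/(2*C))
t(M, z) = -10/(M + z) (t(M, z) = -10/(M + z) + 0 = -10/(M + z))
U(c, W) = -13 (U(c, W) = -3 - 10/(2 - 1) = -3 - 10/1 = -3 - 10*1 = -3 - 10 = -13)
(U(-4, 9) + 7)**2 = (-13 + 7)**2 = (-6)**2 = 36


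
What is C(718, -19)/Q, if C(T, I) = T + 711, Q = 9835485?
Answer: 1429/9835485 ≈ 0.00014529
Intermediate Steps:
C(T, I) = 711 + T
C(718, -19)/Q = (711 + 718)/9835485 = 1429*(1/9835485) = 1429/9835485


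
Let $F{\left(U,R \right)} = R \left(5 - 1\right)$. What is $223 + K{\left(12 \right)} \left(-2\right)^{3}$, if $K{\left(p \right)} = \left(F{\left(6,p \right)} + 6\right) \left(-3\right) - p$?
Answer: $1615$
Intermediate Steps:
$F{\left(U,R \right)} = 4 R$ ($F{\left(U,R \right)} = R 4 = 4 R$)
$K{\left(p \right)} = -18 - 13 p$ ($K{\left(p \right)} = \left(4 p + 6\right) \left(-3\right) - p = \left(6 + 4 p\right) \left(-3\right) - p = \left(-18 - 12 p\right) - p = -18 - 13 p$)
$223 + K{\left(12 \right)} \left(-2\right)^{3} = 223 + \left(-18 - 156\right) \left(-2\right)^{3} = 223 + \left(-18 - 156\right) \left(-8\right) = 223 - -1392 = 223 + 1392 = 1615$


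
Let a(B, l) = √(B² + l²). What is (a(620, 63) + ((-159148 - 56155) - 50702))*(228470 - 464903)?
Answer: 62892360165 - 236433*√388369 ≈ 6.2745e+10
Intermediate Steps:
(a(620, 63) + ((-159148 - 56155) - 50702))*(228470 - 464903) = (√(620² + 63²) + ((-159148 - 56155) - 50702))*(228470 - 464903) = (√(384400 + 3969) + (-215303 - 50702))*(-236433) = (√388369 - 266005)*(-236433) = (-266005 + √388369)*(-236433) = 62892360165 - 236433*√388369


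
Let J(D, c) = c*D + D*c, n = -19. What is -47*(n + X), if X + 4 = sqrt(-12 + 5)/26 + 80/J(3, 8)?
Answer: 3008/3 - 47*I*sqrt(7)/26 ≈ 1002.7 - 4.7827*I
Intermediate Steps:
J(D, c) = 2*D*c (J(D, c) = D*c + D*c = 2*D*c)
X = -7/3 + I*sqrt(7)/26 (X = -4 + (sqrt(-12 + 5)/26 + 80/((2*3*8))) = -4 + (sqrt(-7)*(1/26) + 80/48) = -4 + ((I*sqrt(7))*(1/26) + 80*(1/48)) = -4 + (I*sqrt(7)/26 + 5/3) = -4 + (5/3 + I*sqrt(7)/26) = -7/3 + I*sqrt(7)/26 ≈ -2.3333 + 0.10176*I)
-47*(n + X) = -47*(-19 + (-7/3 + I*sqrt(7)/26)) = -47*(-64/3 + I*sqrt(7)/26) = 3008/3 - 47*I*sqrt(7)/26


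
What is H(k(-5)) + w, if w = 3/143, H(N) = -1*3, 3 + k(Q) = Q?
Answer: -426/143 ≈ -2.9790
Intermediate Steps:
k(Q) = -3 + Q
H(N) = -3
w = 3/143 (w = 3*(1/143) = 3/143 ≈ 0.020979)
H(k(-5)) + w = -3 + 3/143 = -426/143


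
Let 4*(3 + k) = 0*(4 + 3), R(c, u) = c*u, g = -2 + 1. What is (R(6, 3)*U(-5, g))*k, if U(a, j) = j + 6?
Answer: -270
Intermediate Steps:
g = -1
U(a, j) = 6 + j
k = -3 (k = -3 + (0*(4 + 3))/4 = -3 + (0*7)/4 = -3 + (1/4)*0 = -3 + 0 = -3)
(R(6, 3)*U(-5, g))*k = ((6*3)*(6 - 1))*(-3) = (18*5)*(-3) = 90*(-3) = -270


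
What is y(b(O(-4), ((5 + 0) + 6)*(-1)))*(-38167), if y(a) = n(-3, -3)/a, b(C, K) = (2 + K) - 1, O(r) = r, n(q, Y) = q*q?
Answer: 343503/10 ≈ 34350.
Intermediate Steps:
n(q, Y) = q**2
b(C, K) = 1 + K
y(a) = 9/a (y(a) = (-3)**2/a = 9/a)
y(b(O(-4), ((5 + 0) + 6)*(-1)))*(-38167) = (9/(1 + ((5 + 0) + 6)*(-1)))*(-38167) = (9/(1 + (5 + 6)*(-1)))*(-38167) = (9/(1 + 11*(-1)))*(-38167) = (9/(1 - 11))*(-38167) = (9/(-10))*(-38167) = (9*(-1/10))*(-38167) = -9/10*(-38167) = 343503/10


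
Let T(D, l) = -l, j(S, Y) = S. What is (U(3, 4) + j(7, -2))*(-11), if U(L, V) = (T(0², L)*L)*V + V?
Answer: 275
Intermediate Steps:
U(L, V) = V - V*L² (U(L, V) = ((-L)*L)*V + V = (-L²)*V + V = -V*L² + V = V - V*L²)
(U(3, 4) + j(7, -2))*(-11) = (4*(1 - 1*3²) + 7)*(-11) = (4*(1 - 1*9) + 7)*(-11) = (4*(1 - 9) + 7)*(-11) = (4*(-8) + 7)*(-11) = (-32 + 7)*(-11) = -25*(-11) = 275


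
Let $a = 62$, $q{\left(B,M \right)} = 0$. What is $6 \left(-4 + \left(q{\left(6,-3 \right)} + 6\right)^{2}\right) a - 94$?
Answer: $11810$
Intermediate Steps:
$6 \left(-4 + \left(q{\left(6,-3 \right)} + 6\right)^{2}\right) a - 94 = 6 \left(-4 + \left(0 + 6\right)^{2}\right) 62 - 94 = 6 \left(-4 + 6^{2}\right) 62 - 94 = 6 \left(-4 + 36\right) 62 - 94 = 6 \cdot 32 \cdot 62 - 94 = 192 \cdot 62 - 94 = 11904 - 94 = 11810$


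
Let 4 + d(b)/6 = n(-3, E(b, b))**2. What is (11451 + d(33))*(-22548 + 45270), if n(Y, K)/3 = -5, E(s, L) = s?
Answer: 290318994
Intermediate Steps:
n(Y, K) = -15 (n(Y, K) = 3*(-5) = -15)
d(b) = 1326 (d(b) = -24 + 6*(-15)**2 = -24 + 6*225 = -24 + 1350 = 1326)
(11451 + d(33))*(-22548 + 45270) = (11451 + 1326)*(-22548 + 45270) = 12777*22722 = 290318994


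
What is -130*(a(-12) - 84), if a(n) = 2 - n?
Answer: 9100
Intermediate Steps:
-130*(a(-12) - 84) = -130*((2 - 1*(-12)) - 84) = -130*((2 + 12) - 84) = -130*(14 - 84) = -130*(-70) = 9100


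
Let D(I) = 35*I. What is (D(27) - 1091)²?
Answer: 21316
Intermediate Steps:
(D(27) - 1091)² = (35*27 - 1091)² = (945 - 1091)² = (-146)² = 21316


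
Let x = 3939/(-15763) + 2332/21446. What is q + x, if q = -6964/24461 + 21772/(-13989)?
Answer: -114648062941570943/57838371887172921 ≈ -1.9822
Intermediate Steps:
x = -23858239/169026649 (x = 3939*(-1/15763) + 2332*(1/21446) = -3939/15763 + 1166/10723 = -23858239/169026649 ≈ -0.14115)
q = -629984288/342184929 (q = -6964*1/24461 + 21772*(-1/13989) = -6964/24461 - 21772/13989 = -629984288/342184929 ≈ -1.8411)
q + x = -629984288/342184929 - 23858239/169026649 = -114648062941570943/57838371887172921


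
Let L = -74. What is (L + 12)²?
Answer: 3844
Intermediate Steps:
(L + 12)² = (-74 + 12)² = (-62)² = 3844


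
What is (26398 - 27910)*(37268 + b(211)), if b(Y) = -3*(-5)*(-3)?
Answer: -56281176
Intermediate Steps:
b(Y) = -45 (b(Y) = 15*(-3) = -45)
(26398 - 27910)*(37268 + b(211)) = (26398 - 27910)*(37268 - 45) = -1512*37223 = -56281176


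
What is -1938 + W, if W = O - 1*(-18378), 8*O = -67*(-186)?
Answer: 71991/4 ≈ 17998.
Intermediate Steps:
O = 6231/4 (O = (-67*(-186))/8 = (1/8)*12462 = 6231/4 ≈ 1557.8)
W = 79743/4 (W = 6231/4 - 1*(-18378) = 6231/4 + 18378 = 79743/4 ≈ 19936.)
-1938 + W = -1938 + 79743/4 = 71991/4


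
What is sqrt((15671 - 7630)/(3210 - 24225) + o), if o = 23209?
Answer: sqrt(1138847434490)/7005 ≈ 152.34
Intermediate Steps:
sqrt((15671 - 7630)/(3210 - 24225) + o) = sqrt((15671 - 7630)/(3210 - 24225) + 23209) = sqrt(8041/(-21015) + 23209) = sqrt(8041*(-1/21015) + 23209) = sqrt(-8041/21015 + 23209) = sqrt(487729094/21015) = sqrt(1138847434490)/7005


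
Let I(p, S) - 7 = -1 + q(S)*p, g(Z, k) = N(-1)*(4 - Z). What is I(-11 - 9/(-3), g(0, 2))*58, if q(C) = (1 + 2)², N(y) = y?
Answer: -3828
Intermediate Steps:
q(C) = 9 (q(C) = 3² = 9)
g(Z, k) = -4 + Z (g(Z, k) = -(4 - Z) = -4 + Z)
I(p, S) = 6 + 9*p (I(p, S) = 7 + (-1 + 9*p) = 6 + 9*p)
I(-11 - 9/(-3), g(0, 2))*58 = (6 + 9*(-11 - 9/(-3)))*58 = (6 + 9*(-11 - 9*(-1)/3))*58 = (6 + 9*(-11 - 1*(-3)))*58 = (6 + 9*(-11 + 3))*58 = (6 + 9*(-8))*58 = (6 - 72)*58 = -66*58 = -3828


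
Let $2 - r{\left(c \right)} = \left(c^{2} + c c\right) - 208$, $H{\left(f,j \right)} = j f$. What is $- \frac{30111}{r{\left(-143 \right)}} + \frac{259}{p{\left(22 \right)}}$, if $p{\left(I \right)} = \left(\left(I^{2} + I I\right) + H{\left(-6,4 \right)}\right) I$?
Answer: $\frac{39742715}{52813024} \approx 0.75252$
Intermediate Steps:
$H{\left(f,j \right)} = f j$
$r{\left(c \right)} = 210 - 2 c^{2}$ ($r{\left(c \right)} = 2 - \left(\left(c^{2} + c c\right) - 208\right) = 2 - \left(\left(c^{2} + c^{2}\right) - 208\right) = 2 - \left(2 c^{2} - 208\right) = 2 - \left(-208 + 2 c^{2}\right) = 210 - 2 c^{2}$)
$p{\left(I \right)} = I \left(-24 + 2 I^{2}\right)$ ($p{\left(I \right)} = \left(\left(I^{2} + I I\right) - 24\right) I = \left(\left(I^{2} + I^{2}\right) - 24\right) I = \left(2 I^{2} - 24\right) I = \left(-24 + 2 I^{2}\right) I = I \left(-24 + 2 I^{2}\right)$)
$- \frac{30111}{r{\left(-143 \right)}} + \frac{259}{p{\left(22 \right)}} = - \frac{30111}{210 - 2 \left(-143\right)^{2}} + \frac{259}{2 \cdot 22 \left(-12 + 22^{2}\right)} = - \frac{30111}{210 - 40898} + \frac{259}{2 \cdot 22 \left(-12 + 484\right)} = - \frac{30111}{210 - 40898} + \frac{259}{2 \cdot 22 \cdot 472} = - \frac{30111}{-40688} + \frac{259}{20768} = \left(-30111\right) \left(- \frac{1}{40688}\right) + 259 \cdot \frac{1}{20768} = \frac{30111}{40688} + \frac{259}{20768} = \frac{39742715}{52813024}$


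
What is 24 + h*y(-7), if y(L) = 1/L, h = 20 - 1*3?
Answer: 151/7 ≈ 21.571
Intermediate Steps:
h = 17 (h = 20 - 3 = 17)
24 + h*y(-7) = 24 + 17/(-7) = 24 + 17*(-1/7) = 24 - 17/7 = 151/7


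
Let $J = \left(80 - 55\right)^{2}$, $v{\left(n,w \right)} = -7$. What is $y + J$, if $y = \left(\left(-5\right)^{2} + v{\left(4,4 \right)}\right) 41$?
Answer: $1363$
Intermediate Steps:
$y = 738$ ($y = \left(\left(-5\right)^{2} - 7\right) 41 = \left(25 - 7\right) 41 = 18 \cdot 41 = 738$)
$J = 625$ ($J = 25^{2} = 625$)
$y + J = 738 + 625 = 1363$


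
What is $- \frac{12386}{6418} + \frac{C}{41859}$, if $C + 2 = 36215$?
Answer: $- \frac{47675090}{44775177} \approx -1.0648$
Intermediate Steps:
$C = 36213$ ($C = -2 + 36215 = 36213$)
$- \frac{12386}{6418} + \frac{C}{41859} = - \frac{12386}{6418} + \frac{36213}{41859} = \left(-12386\right) \frac{1}{6418} + 36213 \cdot \frac{1}{41859} = - \frac{6193}{3209} + \frac{12071}{13953} = - \frac{47675090}{44775177}$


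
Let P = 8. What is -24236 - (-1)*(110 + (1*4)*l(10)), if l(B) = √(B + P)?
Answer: -24126 + 12*√2 ≈ -24109.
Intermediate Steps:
l(B) = √(8 + B) (l(B) = √(B + 8) = √(8 + B))
-24236 - (-1)*(110 + (1*4)*l(10)) = -24236 - (-1)*(110 + (1*4)*√(8 + 10)) = -24236 - (-1)*(110 + 4*√18) = -24236 - (-1)*(110 + 4*(3*√2)) = -24236 - (-1)*(110 + 12*√2) = -24236 - (-110 - 12*√2) = -24236 + (110 + 12*√2) = -24126 + 12*√2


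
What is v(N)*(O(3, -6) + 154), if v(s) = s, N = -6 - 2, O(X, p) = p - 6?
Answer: -1136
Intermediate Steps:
O(X, p) = -6 + p
N = -8
v(N)*(O(3, -6) + 154) = -8*((-6 - 6) + 154) = -8*(-12 + 154) = -8*142 = -1136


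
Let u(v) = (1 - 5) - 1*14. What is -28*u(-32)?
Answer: 504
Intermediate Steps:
u(v) = -18 (u(v) = -4 - 14 = -18)
-28*u(-32) = -28*(-18) = 504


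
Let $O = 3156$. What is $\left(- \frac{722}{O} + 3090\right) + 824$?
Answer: $\frac{6175931}{1578} \approx 3913.8$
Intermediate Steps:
$\left(- \frac{722}{O} + 3090\right) + 824 = \left(- \frac{722}{3156} + 3090\right) + 824 = \left(\left(-722\right) \frac{1}{3156} + 3090\right) + 824 = \left(- \frac{361}{1578} + 3090\right) + 824 = \frac{4875659}{1578} + 824 = \frac{6175931}{1578}$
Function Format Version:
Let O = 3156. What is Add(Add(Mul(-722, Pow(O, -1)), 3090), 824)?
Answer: Rational(6175931, 1578) ≈ 3913.8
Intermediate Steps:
Add(Add(Mul(-722, Pow(O, -1)), 3090), 824) = Add(Add(Mul(-722, Pow(3156, -1)), 3090), 824) = Add(Add(Mul(-722, Rational(1, 3156)), 3090), 824) = Add(Add(Rational(-361, 1578), 3090), 824) = Add(Rational(4875659, 1578), 824) = Rational(6175931, 1578)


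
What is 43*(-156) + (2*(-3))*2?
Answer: -6720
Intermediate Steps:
43*(-156) + (2*(-3))*2 = -6708 - 6*2 = -6708 - 12 = -6720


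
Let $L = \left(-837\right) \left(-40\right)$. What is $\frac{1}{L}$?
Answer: $\frac{1}{33480} \approx 2.9869 \cdot 10^{-5}$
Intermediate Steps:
$L = 33480$
$\frac{1}{L} = \frac{1}{33480}$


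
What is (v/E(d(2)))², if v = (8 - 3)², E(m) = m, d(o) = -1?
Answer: 625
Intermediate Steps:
v = 25 (v = 5² = 25)
(v/E(d(2)))² = (25/(-1))² = (25*(-1))² = (-25)² = 625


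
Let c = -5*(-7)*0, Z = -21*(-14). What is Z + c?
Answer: 294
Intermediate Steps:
Z = 294
c = 0 (c = 35*0 = 0)
Z + c = 294 + 0 = 294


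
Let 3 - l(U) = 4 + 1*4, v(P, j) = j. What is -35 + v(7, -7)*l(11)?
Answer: 0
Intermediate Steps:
l(U) = -5 (l(U) = 3 - (4 + 1*4) = 3 - (4 + 4) = 3 - 1*8 = 3 - 8 = -5)
-35 + v(7, -7)*l(11) = -35 - 7*(-5) = -35 + 35 = 0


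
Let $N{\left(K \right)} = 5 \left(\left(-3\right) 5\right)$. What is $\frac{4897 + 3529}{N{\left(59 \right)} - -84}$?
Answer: $\frac{8426}{9} \approx 936.22$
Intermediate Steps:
$N{\left(K \right)} = -75$ ($N{\left(K \right)} = 5 \left(-15\right) = -75$)
$\frac{4897 + 3529}{N{\left(59 \right)} - -84} = \frac{4897 + 3529}{-75 - -84} = \frac{8426}{-75 + \left(-31 + 115\right)} = \frac{8426}{-75 + 84} = \frac{8426}{9}$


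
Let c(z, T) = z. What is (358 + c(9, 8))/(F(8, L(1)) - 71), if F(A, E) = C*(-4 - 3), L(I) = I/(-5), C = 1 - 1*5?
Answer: -367/43 ≈ -8.5349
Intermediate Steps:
C = -4 (C = 1 - 5 = -4)
L(I) = -I/5 (L(I) = I*(-⅕) = -I/5)
F(A, E) = 28 (F(A, E) = -4*(-4 - 3) = -4*(-7) = 28)
(358 + c(9, 8))/(F(8, L(1)) - 71) = (358 + 9)/(28 - 71) = 367/(-43) = 367*(-1/43) = -367/43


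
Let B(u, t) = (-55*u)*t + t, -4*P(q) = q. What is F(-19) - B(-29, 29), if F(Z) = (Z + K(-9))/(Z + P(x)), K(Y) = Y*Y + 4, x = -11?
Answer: -3008724/65 ≈ -46288.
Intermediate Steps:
K(Y) = 4 + Y² (K(Y) = Y² + 4 = 4 + Y²)
P(q) = -q/4
F(Z) = (85 + Z)/(11/4 + Z) (F(Z) = (Z + (4 + (-9)²))/(Z - ¼*(-11)) = (Z + (4 + 81))/(Z + 11/4) = (Z + 85)/(11/4 + Z) = (85 + Z)/(11/4 + Z))
B(u, t) = t - 55*t*u (B(u, t) = -55*t*u + t = t - 55*t*u)
F(-19) - B(-29, 29) = 4*(85 - 19)/(11 + 4*(-19)) - 29*(1 - 55*(-29)) = 4*66/(11 - 76) - 29*(1 + 1595) = 4*66/(-65) - 29*1596 = 4*(-1/65)*66 - 1*46284 = -264/65 - 46284 = -3008724/65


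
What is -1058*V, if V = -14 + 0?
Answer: 14812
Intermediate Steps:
V = -14
-1058*V = -1058*(-14) = 14812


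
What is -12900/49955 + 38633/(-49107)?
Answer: -512678363/490628037 ≈ -1.0449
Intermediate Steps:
-12900/49955 + 38633/(-49107) = -12900*1/49955 + 38633*(-1/49107) = -2580/9991 - 38633/49107 = -512678363/490628037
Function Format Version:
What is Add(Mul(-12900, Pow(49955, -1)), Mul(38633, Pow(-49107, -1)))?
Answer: Rational(-512678363, 490628037) ≈ -1.0449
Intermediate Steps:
Add(Mul(-12900, Pow(49955, -1)), Mul(38633, Pow(-49107, -1))) = Add(Mul(-12900, Rational(1, 49955)), Mul(38633, Rational(-1, 49107))) = Add(Rational(-2580, 9991), Rational(-38633, 49107)) = Rational(-512678363, 490628037)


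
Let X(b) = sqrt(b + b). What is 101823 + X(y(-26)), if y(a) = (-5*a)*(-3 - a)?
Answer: 101823 + 2*sqrt(1495) ≈ 1.0190e+5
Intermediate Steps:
y(a) = -5*a*(-3 - a)
X(b) = sqrt(2)*sqrt(b) (X(b) = sqrt(2*b) = sqrt(2)*sqrt(b))
101823 + X(y(-26)) = 101823 + sqrt(2)*sqrt(5*(-26)*(3 - 26)) = 101823 + sqrt(2)*sqrt(5*(-26)*(-23)) = 101823 + sqrt(2)*sqrt(2990) = 101823 + 2*sqrt(1495)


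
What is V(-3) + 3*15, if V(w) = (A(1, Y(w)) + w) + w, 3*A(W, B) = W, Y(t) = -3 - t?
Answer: 118/3 ≈ 39.333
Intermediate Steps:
A(W, B) = W/3
V(w) = ⅓ + 2*w (V(w) = ((⅓)*1 + w) + w = (⅓ + w) + w = ⅓ + 2*w)
V(-3) + 3*15 = (⅓ + 2*(-3)) + 3*15 = (⅓ - 6) + 45 = -17/3 + 45 = 118/3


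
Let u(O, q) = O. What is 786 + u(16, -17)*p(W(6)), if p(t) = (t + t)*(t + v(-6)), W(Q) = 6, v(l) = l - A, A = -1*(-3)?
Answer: 210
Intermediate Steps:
A = 3
v(l) = -3 + l (v(l) = l - 1*3 = l - 3 = -3 + l)
p(t) = 2*t*(-9 + t) (p(t) = (t + t)*(t + (-3 - 6)) = (2*t)*(t - 9) = (2*t)*(-9 + t) = 2*t*(-9 + t))
786 + u(16, -17)*p(W(6)) = 786 + 16*(2*6*(-9 + 6)) = 786 + 16*(2*6*(-3)) = 786 + 16*(-36) = 786 - 576 = 210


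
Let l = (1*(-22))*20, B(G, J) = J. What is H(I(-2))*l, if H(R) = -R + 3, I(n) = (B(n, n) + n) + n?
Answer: -3960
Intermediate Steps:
l = -440 (l = -22*20 = -440)
I(n) = 3*n (I(n) = (n + n) + n = 2*n + n = 3*n)
H(R) = 3 - R
H(I(-2))*l = (3 - 3*(-2))*(-440) = (3 - 1*(-6))*(-440) = (3 + 6)*(-440) = 9*(-440) = -3960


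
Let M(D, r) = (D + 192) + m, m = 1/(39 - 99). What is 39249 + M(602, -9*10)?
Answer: 2402579/60 ≈ 40043.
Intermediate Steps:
m = -1/60 (m = 1/(-60) = -1/60 ≈ -0.016667)
M(D, r) = 11519/60 + D (M(D, r) = (D + 192) - 1/60 = (192 + D) - 1/60 = 11519/60 + D)
39249 + M(602, -9*10) = 39249 + (11519/60 + 602) = 39249 + 47639/60 = 2402579/60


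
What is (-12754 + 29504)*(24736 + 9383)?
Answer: 571493250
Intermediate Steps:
(-12754 + 29504)*(24736 + 9383) = 16750*34119 = 571493250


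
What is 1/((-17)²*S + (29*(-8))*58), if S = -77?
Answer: -1/35709 ≈ -2.8004e-5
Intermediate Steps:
1/((-17)²*S + (29*(-8))*58) = 1/((-17)²*(-77) + (29*(-8))*58) = 1/(289*(-77) - 232*58) = 1/(-22253 - 13456) = 1/(-35709) = -1/35709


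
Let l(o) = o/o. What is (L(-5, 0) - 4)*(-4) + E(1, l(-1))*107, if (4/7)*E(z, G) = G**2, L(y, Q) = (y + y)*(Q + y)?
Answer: 13/4 ≈ 3.2500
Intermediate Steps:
l(o) = 1
L(y, Q) = 2*y*(Q + y) (L(y, Q) = (2*y)*(Q + y) = 2*y*(Q + y))
E(z, G) = 7*G**2/4
(L(-5, 0) - 4)*(-4) + E(1, l(-1))*107 = (2*(-5)*(0 - 5) - 4)*(-4) + ((7/4)*1**2)*107 = (2*(-5)*(-5) - 4)*(-4) + ((7/4)*1)*107 = (50 - 4)*(-4) + (7/4)*107 = 46*(-4) + 749/4 = -184 + 749/4 = 13/4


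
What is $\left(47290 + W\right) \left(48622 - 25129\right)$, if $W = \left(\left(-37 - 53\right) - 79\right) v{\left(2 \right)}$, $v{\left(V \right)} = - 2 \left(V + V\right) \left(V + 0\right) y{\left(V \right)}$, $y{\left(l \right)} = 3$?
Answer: $1301559186$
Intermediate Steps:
$v{\left(V \right)} = - 12 V^{2}$ ($v{\left(V \right)} = - 2 \left(V + V\right) \left(V + 0\right) 3 = - 2 \cdot 2 V V 3 = - 2 \cdot 2 V^{2} \cdot 3 = - 4 V^{2} \cdot 3 = - 12 V^{2}$)
$W = 8112$ ($W = \left(\left(-37 - 53\right) - 79\right) \left(- 12 \cdot 2^{2}\right) = \left(\left(-37 - 53\right) - 79\right) \left(\left(-12\right) 4\right) = \left(-90 - 79\right) \left(-48\right) = \left(-169\right) \left(-48\right) = 8112$)
$\left(47290 + W\right) \left(48622 - 25129\right) = \left(47290 + 8112\right) \left(48622 - 25129\right) = 55402 \cdot 23493 = 1301559186$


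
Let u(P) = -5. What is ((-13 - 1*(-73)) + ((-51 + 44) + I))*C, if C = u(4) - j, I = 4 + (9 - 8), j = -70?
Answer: 3770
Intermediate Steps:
I = 5 (I = 4 + 1 = 5)
C = 65 (C = -5 - 1*(-70) = -5 + 70 = 65)
((-13 - 1*(-73)) + ((-51 + 44) + I))*C = ((-13 - 1*(-73)) + ((-51 + 44) + 5))*65 = ((-13 + 73) + (-7 + 5))*65 = (60 - 2)*65 = 58*65 = 3770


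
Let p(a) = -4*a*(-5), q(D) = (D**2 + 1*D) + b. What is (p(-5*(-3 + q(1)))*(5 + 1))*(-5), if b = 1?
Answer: 0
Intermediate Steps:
q(D) = 1 + D + D**2 (q(D) = (D**2 + 1*D) + 1 = (D**2 + D) + 1 = (D + D**2) + 1 = 1 + D + D**2)
p(a) = 20*a
(p(-5*(-3 + q(1)))*(5 + 1))*(-5) = ((20*(-5*(-3 + (1 + 1 + 1**2))))*(5 + 1))*(-5) = ((20*(-5*(-3 + (1 + 1 + 1))))*6)*(-5) = ((20*(-5*(-3 + 3)))*6)*(-5) = ((20*(-5*0))*6)*(-5) = ((20*0)*6)*(-5) = (0*6)*(-5) = 0*(-5) = 0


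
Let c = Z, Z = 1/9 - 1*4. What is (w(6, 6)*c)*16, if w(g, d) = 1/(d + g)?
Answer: -140/27 ≈ -5.1852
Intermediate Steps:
Z = -35/9 (Z = 1*(⅑) - 4 = ⅑ - 4 = -35/9 ≈ -3.8889)
c = -35/9 ≈ -3.8889
(w(6, 6)*c)*16 = (-35/9/(6 + 6))*16 = (-35/9/12)*16 = ((1/12)*(-35/9))*16 = -35/108*16 = -140/27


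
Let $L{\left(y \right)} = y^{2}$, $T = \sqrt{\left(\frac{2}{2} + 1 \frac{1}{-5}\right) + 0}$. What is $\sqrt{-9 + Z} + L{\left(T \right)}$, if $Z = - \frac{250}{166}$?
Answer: $\frac{4}{5} + \frac{2 i \sqrt{18094}}{83} \approx 0.8 + 3.2413 i$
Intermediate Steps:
$Z = - \frac{125}{83}$ ($Z = \left(-250\right) \frac{1}{166} = - \frac{125}{83} \approx -1.506$)
$T = \frac{2 \sqrt{5}}{5}$ ($T = \sqrt{\left(2 \cdot \frac{1}{2} + 1 \left(- \frac{1}{5}\right)\right) + 0} = \sqrt{\left(1 - \frac{1}{5}\right) + 0} = \sqrt{\frac{4}{5} + 0} = \sqrt{\frac{4}{5}} = \frac{2 \sqrt{5}}{5} \approx 0.89443$)
$\sqrt{-9 + Z} + L{\left(T \right)} = \sqrt{-9 - \frac{125}{83}} + \left(\frac{2 \sqrt{5}}{5}\right)^{2} = \sqrt{- \frac{872}{83}} + \frac{4}{5} = \frac{2 i \sqrt{18094}}{83} + \frac{4}{5} = \frac{4}{5} + \frac{2 i \sqrt{18094}}{83}$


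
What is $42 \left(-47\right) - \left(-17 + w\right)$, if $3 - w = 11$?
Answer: $-1949$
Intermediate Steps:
$w = -8$ ($w = 3 - 11 = -8$)
$42 \left(-47\right) - \left(-17 + w\right) = 42 \left(-47\right) + \left(17 - -8\right) = -1974 + \left(17 + 8\right) = -1974 + 25 = -1949$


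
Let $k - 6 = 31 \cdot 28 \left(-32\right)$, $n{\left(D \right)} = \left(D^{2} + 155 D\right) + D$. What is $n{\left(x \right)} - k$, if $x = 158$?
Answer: $77382$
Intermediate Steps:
$n{\left(D \right)} = D^{2} + 156 D$
$k = -27770$ ($k = 6 + 31 \cdot 28 \left(-32\right) = 6 + 868 \left(-32\right) = 6 - 27776 = -27770$)
$n{\left(x \right)} - k = 158 \left(156 + 158\right) - -27770 = 158 \cdot 314 + 27770 = 49612 + 27770 = 77382$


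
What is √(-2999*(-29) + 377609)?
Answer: 6*√12905 ≈ 681.60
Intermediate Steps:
√(-2999*(-29) + 377609) = √(86971 + 377609) = √464580 = 6*√12905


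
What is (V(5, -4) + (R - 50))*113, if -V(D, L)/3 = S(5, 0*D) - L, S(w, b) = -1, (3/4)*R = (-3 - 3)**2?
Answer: -1243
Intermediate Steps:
R = 48 (R = 4*(-3 - 3)**2/3 = (4/3)*(-6)**2 = (4/3)*36 = 48)
V(D, L) = 3 + 3*L (V(D, L) = -3*(-1 - L) = 3 + 3*L)
(V(5, -4) + (R - 50))*113 = ((3 + 3*(-4)) + (48 - 50))*113 = ((3 - 12) - 2)*113 = (-9 - 2)*113 = -11*113 = -1243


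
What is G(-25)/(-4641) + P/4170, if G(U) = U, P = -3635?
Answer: -372573/430066 ≈ -0.86632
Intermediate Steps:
G(-25)/(-4641) + P/4170 = -25/(-4641) - 3635/4170 = -25*(-1/4641) - 3635*1/4170 = 25/4641 - 727/834 = -372573/430066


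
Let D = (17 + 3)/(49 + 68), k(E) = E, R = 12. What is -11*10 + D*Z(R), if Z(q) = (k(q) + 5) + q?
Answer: -12290/117 ≈ -105.04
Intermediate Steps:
Z(q) = 5 + 2*q (Z(q) = (q + 5) + q = (5 + q) + q = 5 + 2*q)
D = 20/117 ≈ 0.17094
-11*10 + D*Z(R) = -11*10 + 20*(5 + 2*12)/117 = -110 + 20*(5 + 24)/117 = -110 + (20/117)*29 = -110 + 580/117 = -12290/117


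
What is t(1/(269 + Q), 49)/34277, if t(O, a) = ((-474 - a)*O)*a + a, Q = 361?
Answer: 749/3084930 ≈ 0.00024279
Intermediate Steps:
t(O, a) = a + O*a*(-474 - a) (t(O, a) = (O*(-474 - a))*a + a = O*a*(-474 - a) + a = a + O*a*(-474 - a))
t(1/(269 + Q), 49)/34277 = (49*(1 - 474/(269 + 361) - 1*49/(269 + 361)))/34277 = (49*(1 - 474/630 - 1*49/630))*(1/34277) = (49*(1 - 474*1/630 - 1*1/630*49))*(1/34277) = (49*(1 - 79/105 - 7/90))*(1/34277) = (49*(107/630))*(1/34277) = (749/90)*(1/34277) = 749/3084930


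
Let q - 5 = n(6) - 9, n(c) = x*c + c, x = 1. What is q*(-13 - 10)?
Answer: -184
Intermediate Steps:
n(c) = 2*c (n(c) = 1*c + c = c + c = 2*c)
q = 8 (q = 5 + (2*6 - 9) = 5 + (12 - 9) = 5 + 3 = 8)
q*(-13 - 10) = 8*(-13 - 10) = 8*(-23) = -184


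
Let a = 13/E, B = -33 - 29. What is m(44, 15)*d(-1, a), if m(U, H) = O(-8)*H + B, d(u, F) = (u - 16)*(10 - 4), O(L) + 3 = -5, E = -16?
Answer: 18564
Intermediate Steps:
B = -62
a = -13/16 (a = 13/(-16) = 13*(-1/16) = -13/16 ≈ -0.81250)
O(L) = -8 (O(L) = -3 - 5 = -8)
d(u, F) = -96 + 6*u (d(u, F) = (-16 + u)*6 = -96 + 6*u)
m(U, H) = -62 - 8*H (m(U, H) = -8*H - 62 = -62 - 8*H)
m(44, 15)*d(-1, a) = (-62 - 8*15)*(-96 + 6*(-1)) = (-62 - 120)*(-96 - 6) = -182*(-102) = 18564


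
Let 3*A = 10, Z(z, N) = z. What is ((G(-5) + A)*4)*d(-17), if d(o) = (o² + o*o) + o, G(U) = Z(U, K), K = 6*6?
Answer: -3740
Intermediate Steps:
K = 36
A = 10/3 (A = (⅓)*10 = 10/3 ≈ 3.3333)
G(U) = U
d(o) = o + 2*o² (d(o) = (o² + o²) + o = 2*o² + o = o + 2*o²)
((G(-5) + A)*4)*d(-17) = ((-5 + 10/3)*4)*(-17*(1 + 2*(-17))) = (-5/3*4)*(-17*(1 - 34)) = -(-340)*(-33)/3 = -20/3*561 = -3740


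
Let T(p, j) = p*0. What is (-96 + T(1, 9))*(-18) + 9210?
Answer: 10938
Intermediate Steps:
T(p, j) = 0
(-96 + T(1, 9))*(-18) + 9210 = (-96 + 0)*(-18) + 9210 = -96*(-18) + 9210 = 1728 + 9210 = 10938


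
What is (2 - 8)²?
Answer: 36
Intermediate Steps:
(2 - 8)² = (-6)² = 36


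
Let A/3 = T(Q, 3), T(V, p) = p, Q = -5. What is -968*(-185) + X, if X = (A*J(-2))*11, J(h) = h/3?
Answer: 179014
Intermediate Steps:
J(h) = h/3 (J(h) = h*(⅓) = h/3)
A = 9 (A = 3*3 = 9)
X = -66 (X = (9*((⅓)*(-2)))*11 = (9*(-⅔))*11 = -6*11 = -66)
-968*(-185) + X = -968*(-185) - 66 = 179080 - 66 = 179014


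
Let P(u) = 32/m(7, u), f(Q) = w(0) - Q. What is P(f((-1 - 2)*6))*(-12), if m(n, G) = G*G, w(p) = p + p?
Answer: -32/27 ≈ -1.1852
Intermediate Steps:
w(p) = 2*p
m(n, G) = G**2
f(Q) = -Q (f(Q) = 2*0 - Q = 0 - Q = -Q)
P(u) = 32/u**2 (P(u) = 32/(u**2) = 32/u**2)
P(f((-1 - 2)*6))*(-12) = (32/(-(-1 - 2)*6)**2)*(-12) = (32/(-(-3)*6)**2)*(-12) = (32/(-1*(-18))**2)*(-12) = (32/18**2)*(-12) = (32*(1/324))*(-12) = (8/81)*(-12) = -32/27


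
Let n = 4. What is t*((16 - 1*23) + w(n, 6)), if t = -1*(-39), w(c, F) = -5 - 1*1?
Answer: -507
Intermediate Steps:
w(c, F) = -6 (w(c, F) = -5 - 1 = -6)
t = 39
t*((16 - 1*23) + w(n, 6)) = 39*((16 - 1*23) - 6) = 39*((16 - 23) - 6) = 39*(-7 - 6) = 39*(-13) = -507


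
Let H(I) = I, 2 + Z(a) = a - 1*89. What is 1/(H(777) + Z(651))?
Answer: 1/1337 ≈ 0.00074794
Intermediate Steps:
Z(a) = -91 + a (Z(a) = -2 + (a - 1*89) = -2 + (a - 89) = -2 + (-89 + a) = -91 + a)
1/(H(777) + Z(651)) = 1/(777 + (-91 + 651)) = 1/(777 + 560) = 1/1337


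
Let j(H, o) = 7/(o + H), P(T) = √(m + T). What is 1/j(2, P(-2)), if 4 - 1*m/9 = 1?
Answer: 1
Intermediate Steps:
m = 27 (m = 36 - 9*1 = 36 - 9 = 27)
P(T) = √(27 + T)
j(H, o) = 7/(H + o)
1/j(2, P(-2)) = 1/(7/(2 + √(27 - 2))) = 1/(7/(2 + √25)) = 1/(7/(2 + 5)) = 1/(7/7) = 1/(7*(⅐)) = 1/1 = 1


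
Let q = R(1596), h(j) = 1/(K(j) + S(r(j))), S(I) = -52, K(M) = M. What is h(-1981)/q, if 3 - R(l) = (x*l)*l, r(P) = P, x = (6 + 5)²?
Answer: 1/626597299389 ≈ 1.5959e-12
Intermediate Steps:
x = 121 (x = 11² = 121)
R(l) = 3 - 121*l² (R(l) = 3 - 121*l*l = 3 - 121*l²)
h(j) = 1/(-52 + j) (h(j) = 1/(j - 52) = 1/(-52 + j))
q = -308213133 (q = 3 - 121*1596² = 3 - 121*2547216 = 3 - 308213136 = -308213133)
h(-1981)/q = 1/(-52 - 1981*(-308213133)) = -1/308213133/(-2033) = -1/2033*(-1/308213133) = 1/626597299389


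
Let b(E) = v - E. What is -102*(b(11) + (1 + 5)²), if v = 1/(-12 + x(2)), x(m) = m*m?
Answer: -10149/4 ≈ -2537.3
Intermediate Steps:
x(m) = m²
v = -⅛ (v = 1/(-12 + 2²) = 1/(-12 + 4) = 1/(-8) = -⅛ ≈ -0.12500)
b(E) = -⅛ - E
-102*(b(11) + (1 + 5)²) = -102*((-⅛ - 1*11) + (1 + 5)²) = -102*((-⅛ - 11) + 6²) = -102*(-89/8 + 36) = -102*199/8 = -10149/4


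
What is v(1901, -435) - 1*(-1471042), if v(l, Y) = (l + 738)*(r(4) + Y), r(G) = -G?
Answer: 312521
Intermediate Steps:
v(l, Y) = (-4 + Y)*(738 + l) (v(l, Y) = (l + 738)*(-1*4 + Y) = (738 + l)*(-4 + Y) = (-4 + Y)*(738 + l))
v(1901, -435) - 1*(-1471042) = (-2952 - 4*1901 + 738*(-435) - 435*1901) - 1*(-1471042) = (-2952 - 7604 - 321030 - 826935) + 1471042 = -1158521 + 1471042 = 312521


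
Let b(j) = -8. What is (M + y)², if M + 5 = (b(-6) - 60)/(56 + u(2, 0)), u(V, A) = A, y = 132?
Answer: 3101121/196 ≈ 15822.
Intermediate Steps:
M = -87/14 (M = -5 + (-8 - 60)/(56 + 0) = -5 - 68/56 = -5 - 68*1/56 = -5 - 17/14 = -87/14 ≈ -6.2143)
(M + y)² = (-87/14 + 132)² = (1761/14)² = 3101121/196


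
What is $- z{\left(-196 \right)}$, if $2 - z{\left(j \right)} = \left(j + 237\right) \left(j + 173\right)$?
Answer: $-945$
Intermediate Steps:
$z{\left(j \right)} = 2 - \left(173 + j\right) \left(237 + j\right)$ ($z{\left(j \right)} = 2 - \left(j + 237\right) \left(j + 173\right) = 2 - \left(237 + j\right) \left(173 + j\right) = 2 - \left(173 + j\right) \left(237 + j\right)$)
$- z{\left(-196 \right)} = - (-40999 - \left(-196\right)^{2} - -80360) = - (-40999 - 38416 + 80360) = \left(-1\right) 945 = -945$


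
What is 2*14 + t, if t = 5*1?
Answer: 33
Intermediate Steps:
t = 5
2*14 + t = 2*14 + 5 = 28 + 5 = 33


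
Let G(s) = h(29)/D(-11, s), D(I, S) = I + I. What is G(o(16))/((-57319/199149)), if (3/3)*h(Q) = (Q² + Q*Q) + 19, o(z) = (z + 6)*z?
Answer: 338752449/1261018 ≈ 268.63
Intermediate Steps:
o(z) = z*(6 + z) (o(z) = (6 + z)*z = z*(6 + z))
D(I, S) = 2*I
h(Q) = 19 + 2*Q² (h(Q) = (Q² + Q*Q) + 19 = (Q² + Q²) + 19 = 2*Q² + 19 = 19 + 2*Q²)
G(s) = -1701/22 (G(s) = (19 + 2*29²)/((2*(-11))) = (19 + 2*841)/(-22) = (19 + 1682)*(-1/22) = 1701*(-1/22) = -1701/22)
G(o(16))/((-57319/199149)) = -1701/(22*((-57319/199149))) = -1701/(22*((-57319*1/199149))) = -1701/(22*(-57319/199149)) = -1701/22*(-199149/57319) = 338752449/1261018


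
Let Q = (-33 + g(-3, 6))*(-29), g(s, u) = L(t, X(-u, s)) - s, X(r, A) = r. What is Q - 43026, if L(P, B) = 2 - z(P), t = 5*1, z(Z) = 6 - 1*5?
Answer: -42185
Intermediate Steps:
z(Z) = 1 (z(Z) = 6 - 5 = 1)
t = 5
L(P, B) = 1 (L(P, B) = 2 - 1*1 = 2 - 1 = 1)
g(s, u) = 1 - s
Q = 841 (Q = (-33 + (1 - 1*(-3)))*(-29) = (-33 + (1 + 3))*(-29) = (-33 + 4)*(-29) = -29*(-29) = 841)
Q - 43026 = 841 - 43026 = -42185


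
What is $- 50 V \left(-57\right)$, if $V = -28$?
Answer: $-79800$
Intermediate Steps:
$- 50 V \left(-57\right) = \left(-50\right) \left(-28\right) \left(-57\right) = 1400 \left(-57\right) = -79800$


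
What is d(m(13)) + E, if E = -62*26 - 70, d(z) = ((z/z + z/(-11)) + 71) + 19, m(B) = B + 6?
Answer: -17520/11 ≈ -1592.7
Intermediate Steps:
m(B) = 6 + B
d(z) = 91 - z/11 (d(z) = ((1 + z*(-1/11)) + 71) + 19 = ((1 - z/11) + 71) + 19 = (72 - z/11) + 19 = 91 - z/11)
E = -1682 (E = -1612 - 70 = -1682)
d(m(13)) + E = (91 - (6 + 13)/11) - 1682 = (91 - 1/11*19) - 1682 = (91 - 19/11) - 1682 = 982/11 - 1682 = -17520/11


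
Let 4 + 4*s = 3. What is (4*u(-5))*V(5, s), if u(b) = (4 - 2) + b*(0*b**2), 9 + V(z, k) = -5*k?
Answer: -62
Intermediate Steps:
s = -1/4 (s = -1 + (1/4)*3 = -1 + 3/4 = -1/4 ≈ -0.25000)
V(z, k) = -9 - 5*k
u(b) = 2 (u(b) = 2 + b*0 = 2 + 0 = 2)
(4*u(-5))*V(5, s) = (4*2)*(-9 - 5*(-1/4)) = 8*(-9 + 5/4) = 8*(-31/4) = -62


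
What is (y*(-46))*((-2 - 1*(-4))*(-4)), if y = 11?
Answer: 4048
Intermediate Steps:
(y*(-46))*((-2 - 1*(-4))*(-4)) = (11*(-46))*((-2 - 1*(-4))*(-4)) = -506*(-2 + 4)*(-4) = -1012*(-4) = -506*(-8) = 4048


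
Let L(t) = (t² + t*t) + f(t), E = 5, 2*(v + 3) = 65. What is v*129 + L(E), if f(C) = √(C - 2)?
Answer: 7711/2 + √3 ≈ 3857.2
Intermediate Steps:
f(C) = √(-2 + C)
v = 59/2 (v = -3 + (½)*65 = -3 + 65/2 = 59/2 ≈ 29.500)
L(t) = √(-2 + t) + 2*t² (L(t) = (t² + t*t) + √(-2 + t) = (t² + t²) + √(-2 + t) = 2*t² + √(-2 + t) = √(-2 + t) + 2*t²)
v*129 + L(E) = (59/2)*129 + (√(-2 + 5) + 2*5²) = 7611/2 + (√3 + 2*25) = 7611/2 + (√3 + 50) = 7611/2 + (50 + √3) = 7711/2 + √3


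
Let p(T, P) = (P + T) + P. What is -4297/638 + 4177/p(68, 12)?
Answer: 1134801/29348 ≈ 38.667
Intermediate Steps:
p(T, P) = T + 2*P
-4297/638 + 4177/p(68, 12) = -4297/638 + 4177/(68 + 2*12) = -4297*1/638 + 4177/(68 + 24) = -4297/638 + 4177/92 = 1134801/29348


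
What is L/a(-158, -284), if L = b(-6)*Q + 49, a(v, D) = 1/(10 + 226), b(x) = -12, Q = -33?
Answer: 105020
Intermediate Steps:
a(v, D) = 1/236
L = 445 (L = -12*(-33) + 49 = 396 + 49 = 445)
L/a(-158, -284) = 445/(1/236) = 445*236 = 105020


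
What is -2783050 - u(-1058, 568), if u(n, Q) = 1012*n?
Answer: -1712354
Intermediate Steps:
-2783050 - u(-1058, 568) = -2783050 - 1012*(-1058) = -2783050 - 1*(-1070696) = -2783050 + 1070696 = -1712354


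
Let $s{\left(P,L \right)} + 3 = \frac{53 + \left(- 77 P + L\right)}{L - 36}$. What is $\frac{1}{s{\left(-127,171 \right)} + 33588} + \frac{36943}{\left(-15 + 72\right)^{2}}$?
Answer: $\frac{167868617869}{14763384522} \approx 11.371$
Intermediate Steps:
$s{\left(P,L \right)} = -3 + \frac{53 + L - 77 P}{-36 + L}$ ($s{\left(P,L \right)} = -3 + \frac{53 + \left(- 77 P + L\right)}{L - 36} = -3 + \frac{53 + \left(L - 77 P\right)}{-36 + L} = -3 + \frac{53 + L - 77 P}{-36 + L}$)
$\frac{1}{s{\left(-127,171 \right)} + 33588} + \frac{36943}{\left(-15 + 72\right)^{2}} = \frac{1}{\frac{161 - -9779 - 342}{-36 + 171} + 33588} + \frac{36943}{\left(-15 + 72\right)^{2}} = \frac{1}{\frac{161 + 9779 - 342}{135} + 33588} + \frac{36943}{57^{2}} = \frac{1}{\frac{1}{135} \cdot 9598 + 33588} + \frac{36943}{3249} = \frac{1}{\frac{9598}{135} + 33588} + 36943 \cdot \frac{1}{3249} = \frac{1}{\frac{4543978}{135}} + \frac{36943}{3249} = \frac{135}{4543978} + \frac{36943}{3249} = \frac{167868617869}{14763384522}$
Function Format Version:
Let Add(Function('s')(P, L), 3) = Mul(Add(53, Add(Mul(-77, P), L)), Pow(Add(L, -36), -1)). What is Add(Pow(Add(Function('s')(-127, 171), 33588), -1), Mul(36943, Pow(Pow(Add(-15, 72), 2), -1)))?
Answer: Rational(167868617869, 14763384522) ≈ 11.371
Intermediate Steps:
Function('s')(P, L) = Add(-3, Mul(Pow(Add(-36, L), -1), Add(53, L, Mul(-77, P)))) (Function('s')(P, L) = Add(-3, Mul(Add(53, Add(Mul(-77, P), L)), Pow(Add(L, -36), -1))) = Add(-3, Mul(Add(53, Add(L, Mul(-77, P))), Pow(Add(-36, L), -1))) = Add(-3, Mul(Add(53, L, Mul(-77, P)), Pow(Add(-36, L), -1))) = Add(-3, Mul(Pow(Add(-36, L), -1), Add(53, L, Mul(-77, P)))))
Add(Pow(Add(Function('s')(-127, 171), 33588), -1), Mul(36943, Pow(Pow(Add(-15, 72), 2), -1))) = Add(Pow(Add(Mul(Pow(Add(-36, 171), -1), Add(161, Mul(-77, -127), Mul(-2, 171))), 33588), -1), Mul(36943, Pow(Pow(Add(-15, 72), 2), -1))) = Add(Pow(Add(Mul(Pow(135, -1), Add(161, 9779, -342)), 33588), -1), Mul(36943, Pow(Pow(57, 2), -1))) = Add(Pow(Add(Mul(Rational(1, 135), 9598), 33588), -1), Mul(36943, Pow(3249, -1))) = Add(Pow(Add(Rational(9598, 135), 33588), -1), Mul(36943, Rational(1, 3249))) = Add(Pow(Rational(4543978, 135), -1), Rational(36943, 3249)) = Add(Rational(135, 4543978), Rational(36943, 3249)) = Rational(167868617869, 14763384522)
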